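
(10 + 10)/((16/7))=35/4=8.75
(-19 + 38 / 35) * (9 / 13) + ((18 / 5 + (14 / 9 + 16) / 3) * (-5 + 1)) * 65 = -30342521 / 12285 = -2469.88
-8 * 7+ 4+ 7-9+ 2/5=-268/5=-53.60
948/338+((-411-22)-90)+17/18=-1579561/3042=-519.25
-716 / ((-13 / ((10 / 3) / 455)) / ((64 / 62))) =45824 / 110019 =0.42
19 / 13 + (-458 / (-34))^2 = 687224 / 3757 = 182.92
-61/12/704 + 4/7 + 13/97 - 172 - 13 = -1057190347/5736192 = -184.30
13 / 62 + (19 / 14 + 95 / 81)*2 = 185249 / 35154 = 5.27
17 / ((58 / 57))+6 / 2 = 1143 / 58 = 19.71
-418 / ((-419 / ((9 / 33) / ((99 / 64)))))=2432 / 13827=0.18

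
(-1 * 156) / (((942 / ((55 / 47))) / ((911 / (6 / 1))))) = -651365 / 22137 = -29.42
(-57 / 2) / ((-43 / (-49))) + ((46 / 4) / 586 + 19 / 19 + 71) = 1992803 / 50396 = 39.54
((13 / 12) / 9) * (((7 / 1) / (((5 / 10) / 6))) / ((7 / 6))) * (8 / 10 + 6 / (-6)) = -26 / 15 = -1.73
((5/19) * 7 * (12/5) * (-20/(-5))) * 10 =176.84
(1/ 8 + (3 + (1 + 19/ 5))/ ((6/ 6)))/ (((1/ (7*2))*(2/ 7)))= 15533/ 40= 388.32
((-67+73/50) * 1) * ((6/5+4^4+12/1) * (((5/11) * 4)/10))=-4410842/1375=-3207.89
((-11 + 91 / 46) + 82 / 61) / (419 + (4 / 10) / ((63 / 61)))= -6786045 / 370692242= -0.02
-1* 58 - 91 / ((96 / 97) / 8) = -9523 / 12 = -793.58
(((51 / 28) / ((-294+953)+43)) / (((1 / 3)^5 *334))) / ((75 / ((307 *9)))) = 422739 / 6078800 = 0.07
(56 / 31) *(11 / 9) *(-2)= -1232 / 279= -4.42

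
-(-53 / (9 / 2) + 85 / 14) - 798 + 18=-97561 / 126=-774.29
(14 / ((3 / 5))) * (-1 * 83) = -5810 / 3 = -1936.67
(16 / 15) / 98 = 0.01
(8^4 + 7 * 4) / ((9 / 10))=41240 / 9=4582.22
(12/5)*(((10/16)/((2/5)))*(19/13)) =285/52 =5.48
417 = 417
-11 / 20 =-0.55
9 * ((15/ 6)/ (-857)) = -45/ 1714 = -0.03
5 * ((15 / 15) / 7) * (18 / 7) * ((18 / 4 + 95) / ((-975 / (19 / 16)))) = -11343 / 50960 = -0.22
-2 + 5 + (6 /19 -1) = 44 /19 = 2.32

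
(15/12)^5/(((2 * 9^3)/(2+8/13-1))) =21875/6469632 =0.00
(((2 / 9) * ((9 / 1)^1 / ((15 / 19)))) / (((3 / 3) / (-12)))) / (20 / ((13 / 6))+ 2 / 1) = -988 / 365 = -2.71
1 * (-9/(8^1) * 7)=-63/8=-7.88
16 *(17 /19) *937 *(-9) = -2293776 /19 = -120725.05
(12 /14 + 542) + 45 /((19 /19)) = 587.86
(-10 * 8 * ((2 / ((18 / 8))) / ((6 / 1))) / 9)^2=102400 / 59049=1.73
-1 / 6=-0.17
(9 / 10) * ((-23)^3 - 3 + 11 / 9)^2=11994411361 / 90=133271237.34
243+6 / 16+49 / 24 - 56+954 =13721 / 12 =1143.42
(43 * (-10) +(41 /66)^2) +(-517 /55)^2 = -37162571 /108900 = -341.25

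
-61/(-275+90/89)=5429/24385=0.22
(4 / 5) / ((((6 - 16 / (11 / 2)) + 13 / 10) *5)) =88 / 2415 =0.04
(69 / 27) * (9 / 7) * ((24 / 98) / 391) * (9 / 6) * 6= 108 / 5831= 0.02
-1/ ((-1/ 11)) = 11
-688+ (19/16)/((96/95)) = -1054963/1536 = -686.82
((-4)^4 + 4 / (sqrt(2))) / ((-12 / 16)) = -1024 / 3-8 *sqrt(2) / 3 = -345.10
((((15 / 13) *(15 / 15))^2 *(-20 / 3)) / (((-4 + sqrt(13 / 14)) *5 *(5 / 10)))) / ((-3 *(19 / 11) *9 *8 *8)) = -1925 / 6097689 - 275 *sqrt(182) / 48781512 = -0.00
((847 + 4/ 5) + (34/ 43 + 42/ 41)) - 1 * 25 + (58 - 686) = 1733162/ 8815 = 196.62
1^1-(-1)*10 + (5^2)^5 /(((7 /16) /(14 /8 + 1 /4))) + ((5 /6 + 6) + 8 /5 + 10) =9375006181 /210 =44642886.58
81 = 81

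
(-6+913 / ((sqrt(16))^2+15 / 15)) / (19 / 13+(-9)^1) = -6.33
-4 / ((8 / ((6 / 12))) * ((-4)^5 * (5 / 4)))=1 / 5120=0.00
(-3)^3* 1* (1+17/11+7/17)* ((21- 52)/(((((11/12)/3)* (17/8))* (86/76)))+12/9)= 4905470556/1503667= 3262.34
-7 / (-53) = 7 / 53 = 0.13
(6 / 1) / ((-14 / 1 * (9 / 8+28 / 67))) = -1608 / 5789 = -0.28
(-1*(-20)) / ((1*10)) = 2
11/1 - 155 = -144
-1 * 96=-96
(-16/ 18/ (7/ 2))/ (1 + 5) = -8/ 189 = -0.04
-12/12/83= -1/83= -0.01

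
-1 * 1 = -1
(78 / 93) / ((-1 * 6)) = -13 / 93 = -0.14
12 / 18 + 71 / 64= 341 / 192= 1.78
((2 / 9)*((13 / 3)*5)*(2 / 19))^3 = 17576000 / 135005697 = 0.13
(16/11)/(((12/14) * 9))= 56/297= 0.19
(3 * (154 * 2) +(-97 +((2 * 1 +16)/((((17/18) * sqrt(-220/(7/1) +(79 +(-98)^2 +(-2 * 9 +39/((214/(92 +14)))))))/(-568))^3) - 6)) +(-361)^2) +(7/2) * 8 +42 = 131212 - 3602109028718592 * sqrt(5415280486)/64204438072170737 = 127083.40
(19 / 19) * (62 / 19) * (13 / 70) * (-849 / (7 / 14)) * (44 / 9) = -10036312 / 1995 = -5030.73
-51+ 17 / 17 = -50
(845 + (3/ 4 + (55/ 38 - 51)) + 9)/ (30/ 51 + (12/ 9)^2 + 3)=9362835/ 62396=150.06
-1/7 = -0.14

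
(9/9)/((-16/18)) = -9/8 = -1.12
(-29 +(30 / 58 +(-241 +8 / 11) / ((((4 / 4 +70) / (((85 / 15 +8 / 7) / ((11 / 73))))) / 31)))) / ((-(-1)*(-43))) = 756141773 / 6817349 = 110.91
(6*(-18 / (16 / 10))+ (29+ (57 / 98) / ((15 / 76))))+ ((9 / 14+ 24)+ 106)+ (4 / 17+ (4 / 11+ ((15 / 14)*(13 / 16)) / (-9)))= 420436559 / 4398240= 95.59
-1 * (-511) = 511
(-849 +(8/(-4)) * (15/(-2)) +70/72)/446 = -29989/16056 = -1.87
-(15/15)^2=-1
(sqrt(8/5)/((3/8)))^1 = 16 * sqrt(10)/15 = 3.37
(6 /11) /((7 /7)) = 6 /11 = 0.55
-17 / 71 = -0.24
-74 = -74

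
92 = 92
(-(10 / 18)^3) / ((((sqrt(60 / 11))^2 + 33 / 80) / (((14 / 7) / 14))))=-110000 / 26346789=-0.00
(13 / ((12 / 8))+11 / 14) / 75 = 397 / 3150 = 0.13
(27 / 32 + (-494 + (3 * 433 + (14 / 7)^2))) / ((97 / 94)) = 1218005 / 1552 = 784.80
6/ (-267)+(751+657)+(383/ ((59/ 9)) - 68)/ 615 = 909364613/ 645873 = 1407.96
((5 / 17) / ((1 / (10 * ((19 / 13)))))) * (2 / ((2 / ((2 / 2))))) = 950 / 221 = 4.30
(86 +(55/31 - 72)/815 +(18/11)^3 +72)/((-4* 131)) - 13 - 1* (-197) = 3236792142577/17620922660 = 183.69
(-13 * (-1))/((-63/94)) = -19.40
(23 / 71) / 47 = 23 / 3337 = 0.01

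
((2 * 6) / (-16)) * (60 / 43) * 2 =-90 / 43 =-2.09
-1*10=-10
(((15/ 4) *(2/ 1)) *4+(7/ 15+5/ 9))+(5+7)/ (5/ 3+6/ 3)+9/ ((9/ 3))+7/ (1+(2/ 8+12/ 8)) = 19721/ 495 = 39.84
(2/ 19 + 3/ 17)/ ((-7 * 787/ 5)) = -65/ 254201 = -0.00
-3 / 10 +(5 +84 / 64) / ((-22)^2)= -11111 / 38720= -0.29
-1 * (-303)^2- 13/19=-1744384/19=-91809.68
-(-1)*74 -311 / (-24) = 86.96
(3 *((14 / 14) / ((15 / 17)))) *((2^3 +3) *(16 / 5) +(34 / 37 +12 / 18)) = 347072 / 2775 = 125.07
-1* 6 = -6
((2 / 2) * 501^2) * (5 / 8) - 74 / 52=16314917 / 104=156874.20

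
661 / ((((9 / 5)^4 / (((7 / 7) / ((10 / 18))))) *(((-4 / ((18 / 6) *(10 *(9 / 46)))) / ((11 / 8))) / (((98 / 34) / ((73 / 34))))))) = -222674375 / 725328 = -307.00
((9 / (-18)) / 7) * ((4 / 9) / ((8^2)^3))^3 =-1 / 2872733612308955136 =-0.00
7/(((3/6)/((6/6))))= 14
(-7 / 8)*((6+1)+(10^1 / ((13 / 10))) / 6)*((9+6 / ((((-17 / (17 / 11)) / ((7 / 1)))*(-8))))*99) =-2828511 / 416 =-6799.31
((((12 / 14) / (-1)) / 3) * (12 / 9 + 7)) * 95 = -4750 / 21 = -226.19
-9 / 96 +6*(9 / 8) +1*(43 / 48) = 725 / 96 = 7.55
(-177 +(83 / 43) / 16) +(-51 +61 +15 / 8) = -113523 / 688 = -165.00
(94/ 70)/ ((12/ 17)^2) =13583/ 5040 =2.70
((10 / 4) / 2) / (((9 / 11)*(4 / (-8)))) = -55 / 18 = -3.06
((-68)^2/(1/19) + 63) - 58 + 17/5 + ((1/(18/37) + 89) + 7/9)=2638687/30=87956.23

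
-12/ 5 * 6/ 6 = -12/ 5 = -2.40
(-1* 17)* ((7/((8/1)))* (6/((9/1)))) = -119/12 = -9.92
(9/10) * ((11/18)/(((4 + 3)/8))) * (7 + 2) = 198/35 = 5.66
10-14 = -4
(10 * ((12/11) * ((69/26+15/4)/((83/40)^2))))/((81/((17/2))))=5032000/2955381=1.70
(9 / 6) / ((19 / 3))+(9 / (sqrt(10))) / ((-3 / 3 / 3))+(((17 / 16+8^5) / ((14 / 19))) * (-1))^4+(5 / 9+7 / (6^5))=45468463216115911126665386415065 / 11623902216192-27 * sqrt(10) / 10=3911635040492573694.55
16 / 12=4 / 3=1.33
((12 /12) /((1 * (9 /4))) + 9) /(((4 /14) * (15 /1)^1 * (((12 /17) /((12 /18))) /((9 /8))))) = 2023 /864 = 2.34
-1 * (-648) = 648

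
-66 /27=-22 /9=-2.44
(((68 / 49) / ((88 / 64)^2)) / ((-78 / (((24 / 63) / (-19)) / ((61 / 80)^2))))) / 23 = 111411200 / 7895987626527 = 0.00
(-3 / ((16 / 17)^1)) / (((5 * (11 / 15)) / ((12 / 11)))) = -459 / 484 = -0.95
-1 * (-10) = 10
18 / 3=6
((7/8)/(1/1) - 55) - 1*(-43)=-89/8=-11.12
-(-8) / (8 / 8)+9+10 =27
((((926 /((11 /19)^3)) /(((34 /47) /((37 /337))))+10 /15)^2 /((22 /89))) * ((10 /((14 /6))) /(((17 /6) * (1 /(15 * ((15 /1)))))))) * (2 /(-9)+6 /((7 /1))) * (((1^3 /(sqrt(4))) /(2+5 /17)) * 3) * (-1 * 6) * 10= -7342360293830248016472300000 /407423310169682807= -18021453634.48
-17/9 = -1.89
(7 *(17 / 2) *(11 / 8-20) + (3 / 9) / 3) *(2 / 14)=-158.30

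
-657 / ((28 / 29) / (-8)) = 38106 / 7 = 5443.71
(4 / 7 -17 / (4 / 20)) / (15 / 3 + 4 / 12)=-1773 / 112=-15.83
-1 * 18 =-18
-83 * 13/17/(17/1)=-1079/289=-3.73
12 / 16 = 3 / 4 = 0.75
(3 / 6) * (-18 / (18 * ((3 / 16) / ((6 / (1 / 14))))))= -224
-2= -2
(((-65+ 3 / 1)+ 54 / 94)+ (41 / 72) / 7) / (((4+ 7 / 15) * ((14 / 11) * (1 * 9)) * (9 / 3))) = -79921655 / 199974096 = -0.40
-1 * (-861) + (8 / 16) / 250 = 861.00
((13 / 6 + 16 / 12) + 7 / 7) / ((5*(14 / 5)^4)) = 1125 / 76832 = 0.01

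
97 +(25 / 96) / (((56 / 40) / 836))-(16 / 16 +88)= 27469 / 168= 163.51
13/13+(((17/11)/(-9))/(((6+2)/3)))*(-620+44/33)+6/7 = 28895/693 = 41.70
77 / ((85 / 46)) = 3542 / 85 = 41.67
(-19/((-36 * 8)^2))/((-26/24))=19/89856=0.00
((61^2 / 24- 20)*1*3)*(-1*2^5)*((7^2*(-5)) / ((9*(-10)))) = -317618 / 9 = -35290.89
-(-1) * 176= 176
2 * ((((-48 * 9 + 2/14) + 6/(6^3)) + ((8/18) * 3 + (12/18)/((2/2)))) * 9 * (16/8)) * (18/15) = -649902/35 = -18568.63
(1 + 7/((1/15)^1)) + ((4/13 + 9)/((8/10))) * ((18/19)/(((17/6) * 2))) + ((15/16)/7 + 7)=54120289/470288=115.08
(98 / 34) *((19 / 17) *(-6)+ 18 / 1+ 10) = 17738 / 289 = 61.38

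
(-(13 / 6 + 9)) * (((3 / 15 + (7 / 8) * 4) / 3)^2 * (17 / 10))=-28.88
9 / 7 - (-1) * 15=114 / 7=16.29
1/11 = 0.09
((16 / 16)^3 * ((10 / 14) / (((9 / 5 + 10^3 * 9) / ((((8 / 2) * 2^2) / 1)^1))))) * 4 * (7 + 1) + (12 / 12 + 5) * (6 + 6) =22697336 / 315063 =72.04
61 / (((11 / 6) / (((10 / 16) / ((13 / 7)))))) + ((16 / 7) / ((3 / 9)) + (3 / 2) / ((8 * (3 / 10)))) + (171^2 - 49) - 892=226775987 / 8008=28318.68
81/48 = 27/16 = 1.69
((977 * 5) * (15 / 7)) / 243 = 24425 / 567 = 43.08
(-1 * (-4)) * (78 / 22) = 156 / 11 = 14.18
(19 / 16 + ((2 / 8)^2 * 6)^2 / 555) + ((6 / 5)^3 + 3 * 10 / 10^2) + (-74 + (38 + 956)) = 273271863 / 296000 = 923.22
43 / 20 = 2.15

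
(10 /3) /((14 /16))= 80 /21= 3.81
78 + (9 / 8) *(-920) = -957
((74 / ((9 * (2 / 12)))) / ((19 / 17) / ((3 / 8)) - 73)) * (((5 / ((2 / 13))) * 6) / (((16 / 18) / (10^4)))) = -5519475000 / 3571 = -1545638.48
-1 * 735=-735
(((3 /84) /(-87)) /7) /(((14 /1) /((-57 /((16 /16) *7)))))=19 /557032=0.00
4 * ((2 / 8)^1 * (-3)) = -3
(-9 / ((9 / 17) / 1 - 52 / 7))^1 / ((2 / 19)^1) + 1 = 21991 / 1642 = 13.39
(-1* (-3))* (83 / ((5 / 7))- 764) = -9717 / 5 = -1943.40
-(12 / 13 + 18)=-246 / 13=-18.92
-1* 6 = -6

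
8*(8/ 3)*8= 512/ 3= 170.67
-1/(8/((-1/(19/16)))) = 2/19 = 0.11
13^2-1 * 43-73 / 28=3455 / 28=123.39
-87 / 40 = -2.18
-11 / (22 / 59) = -59 / 2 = -29.50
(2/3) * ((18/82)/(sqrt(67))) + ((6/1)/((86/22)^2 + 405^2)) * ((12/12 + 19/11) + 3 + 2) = 0.02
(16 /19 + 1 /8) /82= 0.01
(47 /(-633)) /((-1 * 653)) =47 /413349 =0.00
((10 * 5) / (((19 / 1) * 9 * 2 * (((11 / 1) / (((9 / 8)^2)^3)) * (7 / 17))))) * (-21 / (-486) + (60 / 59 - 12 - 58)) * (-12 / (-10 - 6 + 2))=-612456173325 / 158392385536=-3.87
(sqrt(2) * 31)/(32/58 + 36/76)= 17081 * sqrt(2)/565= 42.75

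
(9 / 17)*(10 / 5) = 18 / 17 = 1.06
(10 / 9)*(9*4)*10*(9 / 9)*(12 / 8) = 600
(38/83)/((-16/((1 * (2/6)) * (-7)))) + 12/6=4117/1992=2.07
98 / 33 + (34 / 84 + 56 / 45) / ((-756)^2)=11762222309 / 3960744480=2.97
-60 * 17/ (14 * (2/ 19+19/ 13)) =-41990/ 903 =-46.50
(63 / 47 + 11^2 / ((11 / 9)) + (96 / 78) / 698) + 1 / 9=192785051 / 1919151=100.45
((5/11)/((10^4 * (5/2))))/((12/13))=13/660000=0.00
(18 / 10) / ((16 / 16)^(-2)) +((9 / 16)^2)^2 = 622629 / 327680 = 1.90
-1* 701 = -701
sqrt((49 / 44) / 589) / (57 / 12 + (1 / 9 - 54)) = -126 *sqrt(6479) / 11461351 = -0.00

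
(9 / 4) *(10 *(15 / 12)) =225 / 8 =28.12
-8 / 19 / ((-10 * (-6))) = -2 / 285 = -0.01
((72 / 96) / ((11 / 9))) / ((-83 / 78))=-1053 / 1826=-0.58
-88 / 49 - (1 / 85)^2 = -635849 / 354025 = -1.80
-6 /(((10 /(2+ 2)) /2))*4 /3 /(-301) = 32 /1505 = 0.02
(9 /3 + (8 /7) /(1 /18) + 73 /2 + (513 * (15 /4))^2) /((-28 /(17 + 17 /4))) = -2808699.12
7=7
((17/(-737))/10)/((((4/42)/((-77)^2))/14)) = -1346961/670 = -2010.39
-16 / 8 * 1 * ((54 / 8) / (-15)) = 9 / 10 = 0.90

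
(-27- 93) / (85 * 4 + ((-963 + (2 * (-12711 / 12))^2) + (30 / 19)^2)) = -173280 / 6479836997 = -0.00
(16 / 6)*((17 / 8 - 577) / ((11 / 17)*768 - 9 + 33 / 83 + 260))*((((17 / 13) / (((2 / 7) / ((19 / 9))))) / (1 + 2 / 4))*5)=-429007495 / 6502158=-65.98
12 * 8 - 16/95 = 9104/95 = 95.83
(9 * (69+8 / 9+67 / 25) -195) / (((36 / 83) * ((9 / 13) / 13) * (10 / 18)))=160651231 / 4500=35700.27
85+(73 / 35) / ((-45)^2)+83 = 11907073 / 70875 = 168.00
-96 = -96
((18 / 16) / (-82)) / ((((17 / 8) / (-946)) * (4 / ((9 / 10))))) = 1.37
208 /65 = 16 /5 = 3.20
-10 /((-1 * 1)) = 10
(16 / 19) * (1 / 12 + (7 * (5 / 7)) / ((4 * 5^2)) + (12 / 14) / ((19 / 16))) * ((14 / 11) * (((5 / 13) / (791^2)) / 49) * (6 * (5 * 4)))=2183680 / 1582676982887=0.00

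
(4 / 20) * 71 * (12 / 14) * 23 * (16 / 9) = 52256 / 105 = 497.68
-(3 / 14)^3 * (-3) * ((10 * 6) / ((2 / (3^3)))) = 32805 / 1372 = 23.91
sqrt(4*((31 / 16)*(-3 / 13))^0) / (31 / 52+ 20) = 104 / 1071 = 0.10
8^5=32768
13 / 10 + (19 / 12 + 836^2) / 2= 41934011 / 120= 349450.09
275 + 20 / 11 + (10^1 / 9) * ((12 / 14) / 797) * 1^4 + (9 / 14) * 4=51437803 / 184107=279.39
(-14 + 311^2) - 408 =96299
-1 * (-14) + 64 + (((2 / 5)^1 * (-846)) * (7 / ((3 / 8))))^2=997551006 / 25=39902040.24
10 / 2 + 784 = 789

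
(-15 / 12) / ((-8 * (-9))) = -5 / 288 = -0.02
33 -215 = -182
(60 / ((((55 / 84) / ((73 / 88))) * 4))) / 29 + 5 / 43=232847 / 301774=0.77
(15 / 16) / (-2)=-15 / 32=-0.47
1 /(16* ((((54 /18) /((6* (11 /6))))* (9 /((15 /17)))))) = 55 /2448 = 0.02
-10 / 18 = -5 / 9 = -0.56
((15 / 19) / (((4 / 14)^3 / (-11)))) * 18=-6702.04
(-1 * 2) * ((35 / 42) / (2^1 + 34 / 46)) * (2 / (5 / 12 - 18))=920 / 13293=0.07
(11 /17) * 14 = 154 /17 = 9.06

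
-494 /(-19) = 26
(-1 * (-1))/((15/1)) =1/15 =0.07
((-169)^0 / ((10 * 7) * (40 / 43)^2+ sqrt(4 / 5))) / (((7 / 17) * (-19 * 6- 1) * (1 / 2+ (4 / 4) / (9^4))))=-1649855304000 / 2366364255407851+ 381322807137 * sqrt(5) / 82822748939274785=-0.00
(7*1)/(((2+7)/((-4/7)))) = -4/9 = -0.44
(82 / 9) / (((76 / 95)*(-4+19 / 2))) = 205 / 99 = 2.07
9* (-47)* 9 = -3807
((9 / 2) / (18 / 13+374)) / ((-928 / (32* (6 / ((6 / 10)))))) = -0.00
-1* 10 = -10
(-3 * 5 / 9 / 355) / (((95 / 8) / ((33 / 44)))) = -2 / 6745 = -0.00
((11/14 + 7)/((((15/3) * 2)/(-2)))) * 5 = -109/14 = -7.79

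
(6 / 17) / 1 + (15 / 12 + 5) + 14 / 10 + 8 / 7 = 21767 / 2380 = 9.15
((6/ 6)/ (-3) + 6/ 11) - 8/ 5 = -229/ 165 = -1.39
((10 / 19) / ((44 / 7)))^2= 0.01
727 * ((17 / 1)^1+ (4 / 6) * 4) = 42893 / 3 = 14297.67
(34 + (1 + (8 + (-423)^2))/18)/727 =9975/727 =13.72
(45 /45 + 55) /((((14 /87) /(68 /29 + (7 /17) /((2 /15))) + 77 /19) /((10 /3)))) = 8142640 /178073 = 45.73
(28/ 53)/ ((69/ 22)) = 616/ 3657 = 0.17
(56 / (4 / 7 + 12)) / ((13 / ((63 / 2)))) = 3087 / 286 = 10.79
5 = 5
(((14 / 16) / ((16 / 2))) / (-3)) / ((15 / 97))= -679 / 2880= -0.24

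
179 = 179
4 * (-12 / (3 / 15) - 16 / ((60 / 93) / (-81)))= 38976 / 5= 7795.20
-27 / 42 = -9 / 14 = -0.64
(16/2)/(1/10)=80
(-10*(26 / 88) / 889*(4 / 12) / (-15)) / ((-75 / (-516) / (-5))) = -1118 / 440055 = -0.00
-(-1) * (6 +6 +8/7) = 92/7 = 13.14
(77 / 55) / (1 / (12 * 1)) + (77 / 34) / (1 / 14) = 4123 / 85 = 48.51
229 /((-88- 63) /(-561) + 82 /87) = 1241867 /6571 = 188.99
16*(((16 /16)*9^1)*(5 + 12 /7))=6768 /7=966.86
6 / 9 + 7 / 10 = 41 / 30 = 1.37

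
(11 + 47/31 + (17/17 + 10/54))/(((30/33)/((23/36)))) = 725351/75330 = 9.63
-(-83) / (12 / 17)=1411 / 12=117.58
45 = 45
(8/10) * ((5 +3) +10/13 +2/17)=7856/1105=7.11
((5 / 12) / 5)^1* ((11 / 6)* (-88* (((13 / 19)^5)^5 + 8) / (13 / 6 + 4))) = -60065934434562462370836461647350590 / 3443830340465475312854555580378463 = -17.44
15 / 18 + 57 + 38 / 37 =13067 / 222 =58.86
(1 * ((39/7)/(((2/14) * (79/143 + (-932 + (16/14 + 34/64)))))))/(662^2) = -104104/1087666937061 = -0.00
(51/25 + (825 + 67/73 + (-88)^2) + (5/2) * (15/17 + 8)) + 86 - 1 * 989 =477236707/62050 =7691.16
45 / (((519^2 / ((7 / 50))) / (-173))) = -7 / 1730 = -0.00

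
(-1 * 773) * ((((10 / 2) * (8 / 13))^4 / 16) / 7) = -123680000 / 199927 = -618.63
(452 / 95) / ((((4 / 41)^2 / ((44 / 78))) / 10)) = 2089483 / 741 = 2819.82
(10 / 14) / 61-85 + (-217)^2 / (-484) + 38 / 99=-338328323 / 1860012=-181.90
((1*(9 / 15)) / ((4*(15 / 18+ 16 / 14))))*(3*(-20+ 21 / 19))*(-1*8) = 271404 / 7885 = 34.42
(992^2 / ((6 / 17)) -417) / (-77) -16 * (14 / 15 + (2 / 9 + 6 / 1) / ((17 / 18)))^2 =-185806563743 / 5006925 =-37109.92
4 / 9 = 0.44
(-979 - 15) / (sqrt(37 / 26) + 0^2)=-994 * sqrt(962) / 37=-833.24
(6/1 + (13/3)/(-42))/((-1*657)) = -0.01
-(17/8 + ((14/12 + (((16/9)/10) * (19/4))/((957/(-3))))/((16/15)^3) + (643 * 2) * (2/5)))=-6761571741/13066240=-517.48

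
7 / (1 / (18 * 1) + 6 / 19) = 2394 / 127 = 18.85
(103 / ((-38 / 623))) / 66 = -64169 / 2508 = -25.59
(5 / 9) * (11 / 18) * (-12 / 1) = -110 / 27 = -4.07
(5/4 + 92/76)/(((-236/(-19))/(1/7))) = 187/6608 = 0.03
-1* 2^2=-4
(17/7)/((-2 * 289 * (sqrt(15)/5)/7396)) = -3698 * sqrt(15)/357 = -40.12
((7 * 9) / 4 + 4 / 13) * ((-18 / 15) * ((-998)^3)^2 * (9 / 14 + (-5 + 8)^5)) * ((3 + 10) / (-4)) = 105531645602753164903644 / 7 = 15075949371821880700520.57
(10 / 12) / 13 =5 / 78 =0.06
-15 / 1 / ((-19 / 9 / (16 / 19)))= 5.98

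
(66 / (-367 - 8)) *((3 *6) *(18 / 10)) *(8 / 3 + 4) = -4752 / 125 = -38.02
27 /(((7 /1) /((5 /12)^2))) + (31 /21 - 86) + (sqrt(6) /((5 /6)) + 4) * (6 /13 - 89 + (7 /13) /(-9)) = -698.67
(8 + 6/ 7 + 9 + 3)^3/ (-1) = -3112136/ 343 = -9073.28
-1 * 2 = -2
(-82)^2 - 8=6716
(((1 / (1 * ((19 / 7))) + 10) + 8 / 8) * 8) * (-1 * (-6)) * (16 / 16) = 10368 / 19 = 545.68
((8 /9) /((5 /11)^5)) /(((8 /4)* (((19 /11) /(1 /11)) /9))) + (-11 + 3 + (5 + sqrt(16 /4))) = 584829 /59375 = 9.85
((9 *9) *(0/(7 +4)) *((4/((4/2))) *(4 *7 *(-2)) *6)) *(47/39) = 0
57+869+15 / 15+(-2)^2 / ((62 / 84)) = 28905 / 31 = 932.42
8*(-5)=-40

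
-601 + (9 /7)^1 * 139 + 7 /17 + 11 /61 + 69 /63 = -9159371 /21777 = -420.60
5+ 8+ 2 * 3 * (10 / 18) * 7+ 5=124 / 3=41.33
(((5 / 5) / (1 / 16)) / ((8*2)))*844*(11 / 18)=4642 / 9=515.78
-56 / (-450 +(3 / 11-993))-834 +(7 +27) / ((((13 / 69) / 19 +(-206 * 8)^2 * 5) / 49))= -117809365195074496 / 141264827066355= -833.96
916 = 916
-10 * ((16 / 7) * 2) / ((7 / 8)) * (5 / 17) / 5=-2560 / 833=-3.07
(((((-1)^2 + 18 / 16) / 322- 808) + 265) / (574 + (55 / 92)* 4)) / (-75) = 1398751 / 111358800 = 0.01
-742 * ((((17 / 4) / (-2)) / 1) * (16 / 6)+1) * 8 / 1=83104 / 3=27701.33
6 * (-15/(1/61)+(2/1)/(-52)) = -71373/13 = -5490.23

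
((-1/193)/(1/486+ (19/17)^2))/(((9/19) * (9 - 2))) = -296514/237417985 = -0.00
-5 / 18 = -0.28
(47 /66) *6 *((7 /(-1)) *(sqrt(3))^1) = -329 *sqrt(3) /11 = -51.80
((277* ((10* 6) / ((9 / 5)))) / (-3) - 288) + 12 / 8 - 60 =-61637 / 18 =-3424.28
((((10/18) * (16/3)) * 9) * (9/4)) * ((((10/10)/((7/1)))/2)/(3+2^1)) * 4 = 24/7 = 3.43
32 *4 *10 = 1280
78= 78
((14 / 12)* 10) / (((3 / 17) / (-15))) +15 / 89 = -264730 / 267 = -991.50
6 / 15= 2 / 5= 0.40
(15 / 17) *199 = 175.59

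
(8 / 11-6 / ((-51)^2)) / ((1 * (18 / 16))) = 55312 / 85833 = 0.64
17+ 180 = 197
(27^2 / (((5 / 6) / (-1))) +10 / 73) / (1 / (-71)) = 22666892 / 365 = 62101.07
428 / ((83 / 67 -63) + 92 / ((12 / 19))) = 86028 / 16865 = 5.10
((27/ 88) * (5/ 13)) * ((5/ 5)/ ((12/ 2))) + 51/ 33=3581/ 2288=1.57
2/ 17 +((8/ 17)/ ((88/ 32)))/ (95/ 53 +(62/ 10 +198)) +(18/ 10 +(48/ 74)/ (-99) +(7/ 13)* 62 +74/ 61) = 13668833511791/ 374389546245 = 36.51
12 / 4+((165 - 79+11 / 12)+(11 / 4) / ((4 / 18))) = 2455 / 24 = 102.29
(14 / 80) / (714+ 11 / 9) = 63 / 257480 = 0.00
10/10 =1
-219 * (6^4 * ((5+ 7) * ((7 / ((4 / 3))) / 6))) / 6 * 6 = -2980152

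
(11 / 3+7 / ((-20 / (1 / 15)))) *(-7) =-7651 / 300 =-25.50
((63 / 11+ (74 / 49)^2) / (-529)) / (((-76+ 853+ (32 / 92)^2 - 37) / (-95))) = 20092405 / 10340540364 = 0.00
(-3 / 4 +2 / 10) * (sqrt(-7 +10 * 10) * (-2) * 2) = 11 * sqrt(93) / 5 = 21.22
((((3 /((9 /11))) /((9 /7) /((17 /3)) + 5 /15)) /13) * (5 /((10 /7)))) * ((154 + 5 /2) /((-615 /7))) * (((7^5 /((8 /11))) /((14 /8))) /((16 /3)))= -530230748663 /68224000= -7771.91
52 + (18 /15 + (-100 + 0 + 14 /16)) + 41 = -197 /40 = -4.92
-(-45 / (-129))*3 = -45 / 43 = -1.05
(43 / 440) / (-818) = -43 / 359920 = -0.00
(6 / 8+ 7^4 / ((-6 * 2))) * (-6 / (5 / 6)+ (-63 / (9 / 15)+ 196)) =-250562 / 15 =-16704.13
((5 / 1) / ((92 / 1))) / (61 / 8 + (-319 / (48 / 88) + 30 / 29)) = -870 / 9223391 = -0.00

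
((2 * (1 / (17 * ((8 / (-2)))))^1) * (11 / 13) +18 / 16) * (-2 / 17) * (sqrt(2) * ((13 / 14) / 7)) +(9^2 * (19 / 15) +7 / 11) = 5678 / 55 - 1945 * sqrt(2) / 113288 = 103.21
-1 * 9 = -9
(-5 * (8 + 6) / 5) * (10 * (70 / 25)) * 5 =-1960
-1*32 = -32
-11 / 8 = -1.38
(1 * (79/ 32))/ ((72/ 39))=1027/ 768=1.34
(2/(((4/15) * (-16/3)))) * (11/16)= -495/512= -0.97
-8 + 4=-4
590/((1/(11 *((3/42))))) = 463.57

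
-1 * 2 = -2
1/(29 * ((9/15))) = 5/87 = 0.06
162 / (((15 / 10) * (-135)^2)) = 4 / 675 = 0.01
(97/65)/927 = 97/60255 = 0.00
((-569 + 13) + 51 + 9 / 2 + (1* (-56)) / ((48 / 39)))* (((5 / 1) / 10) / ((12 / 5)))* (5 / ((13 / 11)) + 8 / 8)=-595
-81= -81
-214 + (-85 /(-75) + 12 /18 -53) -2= -1336 /5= -267.20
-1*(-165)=165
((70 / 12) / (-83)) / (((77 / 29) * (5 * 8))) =-29 / 43824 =-0.00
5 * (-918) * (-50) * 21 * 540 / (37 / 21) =54653130000 / 37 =1477111621.62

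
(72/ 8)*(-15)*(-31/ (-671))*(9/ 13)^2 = -338985/ 113399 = -2.99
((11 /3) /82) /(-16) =-11 /3936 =-0.00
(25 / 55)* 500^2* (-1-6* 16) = -121250000 / 11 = -11022727.27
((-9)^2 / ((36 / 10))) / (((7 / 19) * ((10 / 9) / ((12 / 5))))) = 4617 / 35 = 131.91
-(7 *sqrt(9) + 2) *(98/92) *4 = -98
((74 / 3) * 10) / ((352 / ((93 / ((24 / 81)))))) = 154845 / 704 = 219.95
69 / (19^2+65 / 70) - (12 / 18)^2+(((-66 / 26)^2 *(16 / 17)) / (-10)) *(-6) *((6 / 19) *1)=1238178934 / 1382961645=0.90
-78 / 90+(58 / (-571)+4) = 25967 / 8565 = 3.03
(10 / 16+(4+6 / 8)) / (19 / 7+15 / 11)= 3311 / 2512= 1.32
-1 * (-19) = 19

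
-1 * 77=-77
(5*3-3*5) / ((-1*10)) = 0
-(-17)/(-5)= -17/5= -3.40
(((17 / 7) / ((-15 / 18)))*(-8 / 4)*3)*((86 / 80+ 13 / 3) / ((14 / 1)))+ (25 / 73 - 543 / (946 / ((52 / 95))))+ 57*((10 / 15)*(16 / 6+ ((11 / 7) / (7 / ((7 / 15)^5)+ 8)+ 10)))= 3666461780727251521 / 7508615289275100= 488.30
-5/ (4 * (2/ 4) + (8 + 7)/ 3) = -5/ 7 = -0.71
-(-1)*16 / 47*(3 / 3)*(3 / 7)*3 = 144 / 329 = 0.44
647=647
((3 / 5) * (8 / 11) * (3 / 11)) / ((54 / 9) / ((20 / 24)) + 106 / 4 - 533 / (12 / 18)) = -72 / 463309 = -0.00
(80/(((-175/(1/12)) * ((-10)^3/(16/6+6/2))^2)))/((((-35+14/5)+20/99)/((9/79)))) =9537/2189741750000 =0.00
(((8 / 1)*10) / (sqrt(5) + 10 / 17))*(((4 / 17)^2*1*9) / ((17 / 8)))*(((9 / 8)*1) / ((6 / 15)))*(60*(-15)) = 466560000 / 77741 - 46656000*sqrt(5) / 4573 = -16812.00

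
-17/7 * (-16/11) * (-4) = -1088/77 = -14.13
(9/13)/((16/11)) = 99/208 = 0.48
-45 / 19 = -2.37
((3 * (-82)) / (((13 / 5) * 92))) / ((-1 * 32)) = 615 / 19136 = 0.03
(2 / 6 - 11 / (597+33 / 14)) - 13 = -12.69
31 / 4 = 7.75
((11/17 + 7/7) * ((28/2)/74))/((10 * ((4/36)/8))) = 7056/3145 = 2.24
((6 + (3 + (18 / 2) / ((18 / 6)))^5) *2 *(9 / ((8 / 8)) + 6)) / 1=233460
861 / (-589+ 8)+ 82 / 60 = -287 / 2490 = -0.12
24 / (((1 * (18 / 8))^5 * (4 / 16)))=32768 / 19683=1.66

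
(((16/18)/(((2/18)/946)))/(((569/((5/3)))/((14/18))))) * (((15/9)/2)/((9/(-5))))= -3311000/414801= -7.98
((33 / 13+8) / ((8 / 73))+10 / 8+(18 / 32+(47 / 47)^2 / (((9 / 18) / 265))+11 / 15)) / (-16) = -1961573 / 49920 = -39.29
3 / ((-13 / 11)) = -33 / 13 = -2.54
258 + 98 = 356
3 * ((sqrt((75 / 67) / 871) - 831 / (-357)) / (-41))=-831 / 4879 - 15 * sqrt(39) / 35711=-0.17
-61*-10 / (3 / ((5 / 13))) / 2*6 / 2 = 1525 / 13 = 117.31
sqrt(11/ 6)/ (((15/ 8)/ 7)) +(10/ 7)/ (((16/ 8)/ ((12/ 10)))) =6/ 7 +28 * sqrt(66)/ 45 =5.91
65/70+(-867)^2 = 10523659/14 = 751689.93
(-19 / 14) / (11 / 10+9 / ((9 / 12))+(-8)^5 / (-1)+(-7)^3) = -95 / 2270667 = -0.00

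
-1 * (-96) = 96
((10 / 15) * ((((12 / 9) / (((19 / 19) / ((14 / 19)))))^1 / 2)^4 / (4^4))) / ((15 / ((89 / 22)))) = 213689 / 5225220495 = 0.00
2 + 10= 12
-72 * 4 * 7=-2016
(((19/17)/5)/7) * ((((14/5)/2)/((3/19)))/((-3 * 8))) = -361/30600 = -0.01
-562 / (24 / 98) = -13769 / 6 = -2294.83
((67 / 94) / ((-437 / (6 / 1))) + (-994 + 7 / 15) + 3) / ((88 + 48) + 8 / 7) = -7.22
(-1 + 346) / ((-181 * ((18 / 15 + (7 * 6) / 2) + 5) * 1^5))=-1725 / 24616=-0.07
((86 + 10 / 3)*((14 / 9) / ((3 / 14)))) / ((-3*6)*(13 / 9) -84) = -26264 / 4455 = -5.90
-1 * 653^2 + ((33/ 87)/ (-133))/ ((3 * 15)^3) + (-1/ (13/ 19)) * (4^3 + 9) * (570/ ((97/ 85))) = -212604341152382246/ 443202566625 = -479700.16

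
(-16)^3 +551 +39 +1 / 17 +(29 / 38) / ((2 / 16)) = -1130447 / 323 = -3499.84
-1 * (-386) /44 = 193 /22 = 8.77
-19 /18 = -1.06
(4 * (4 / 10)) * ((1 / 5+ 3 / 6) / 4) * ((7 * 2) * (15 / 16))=147 / 40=3.68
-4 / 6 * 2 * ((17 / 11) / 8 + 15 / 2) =-677 / 66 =-10.26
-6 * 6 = -36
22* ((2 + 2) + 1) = 110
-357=-357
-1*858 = -858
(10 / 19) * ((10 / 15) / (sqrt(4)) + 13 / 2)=205 / 57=3.60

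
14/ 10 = 7/ 5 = 1.40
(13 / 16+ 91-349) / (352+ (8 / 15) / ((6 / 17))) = -185175 / 254528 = -0.73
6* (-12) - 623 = -695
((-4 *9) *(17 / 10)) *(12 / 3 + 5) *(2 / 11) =-100.15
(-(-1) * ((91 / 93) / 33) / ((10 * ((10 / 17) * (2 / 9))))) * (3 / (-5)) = -4641 / 341000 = -0.01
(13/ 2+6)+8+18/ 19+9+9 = 1499/ 38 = 39.45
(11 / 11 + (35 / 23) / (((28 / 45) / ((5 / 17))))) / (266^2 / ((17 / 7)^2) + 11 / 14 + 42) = 319991 / 2240739442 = 0.00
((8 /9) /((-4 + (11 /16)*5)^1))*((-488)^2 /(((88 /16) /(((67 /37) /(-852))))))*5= 5105807360 /7021971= 727.12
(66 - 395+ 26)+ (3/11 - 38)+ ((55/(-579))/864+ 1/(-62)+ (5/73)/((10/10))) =-4242382606763/12452872608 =-340.68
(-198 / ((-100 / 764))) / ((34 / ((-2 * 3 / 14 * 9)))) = -510543 / 2975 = -171.61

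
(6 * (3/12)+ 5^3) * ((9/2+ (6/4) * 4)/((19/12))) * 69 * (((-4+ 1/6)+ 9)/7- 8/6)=-1309275/38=-34454.61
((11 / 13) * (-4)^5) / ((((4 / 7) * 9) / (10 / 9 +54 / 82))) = -12871936 / 43173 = -298.15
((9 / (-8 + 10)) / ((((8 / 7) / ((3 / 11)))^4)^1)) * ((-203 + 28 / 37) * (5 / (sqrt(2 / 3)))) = -65488559535 * sqrt(6) / 8875491328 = -18.07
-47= -47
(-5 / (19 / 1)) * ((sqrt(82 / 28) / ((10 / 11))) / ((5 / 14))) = -1.39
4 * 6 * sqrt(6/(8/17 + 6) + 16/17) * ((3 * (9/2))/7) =324 * sqrt(1633445)/6545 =63.27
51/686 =0.07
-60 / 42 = -10 / 7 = -1.43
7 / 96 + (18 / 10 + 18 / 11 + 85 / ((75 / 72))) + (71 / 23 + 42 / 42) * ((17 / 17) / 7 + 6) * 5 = 179058497 / 850080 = 210.64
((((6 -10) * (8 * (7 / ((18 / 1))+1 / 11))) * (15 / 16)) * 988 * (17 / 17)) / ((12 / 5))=-5925.51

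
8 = 8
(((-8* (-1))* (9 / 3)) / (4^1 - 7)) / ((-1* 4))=2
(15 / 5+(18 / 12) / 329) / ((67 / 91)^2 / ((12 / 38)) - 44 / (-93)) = 217507563 / 158519203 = 1.37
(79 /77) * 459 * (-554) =-260890.83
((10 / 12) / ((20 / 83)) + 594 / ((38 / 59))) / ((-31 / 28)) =-2954903 / 3534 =-836.14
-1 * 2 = -2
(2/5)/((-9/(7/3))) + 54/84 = 1019/1890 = 0.54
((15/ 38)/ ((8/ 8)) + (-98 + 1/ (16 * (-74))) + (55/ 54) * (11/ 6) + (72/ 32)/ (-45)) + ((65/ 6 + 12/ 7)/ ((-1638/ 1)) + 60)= -207749569243/ 5803630560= -35.80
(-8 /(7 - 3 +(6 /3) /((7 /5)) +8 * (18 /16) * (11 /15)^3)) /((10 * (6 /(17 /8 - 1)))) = -1575 /94268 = -0.02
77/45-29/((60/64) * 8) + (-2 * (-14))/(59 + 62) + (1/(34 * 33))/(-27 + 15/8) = -1325947/689095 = -1.92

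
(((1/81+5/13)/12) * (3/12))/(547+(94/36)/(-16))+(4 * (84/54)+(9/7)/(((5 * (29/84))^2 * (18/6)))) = 7398854576636/1162233384975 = 6.37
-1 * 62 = -62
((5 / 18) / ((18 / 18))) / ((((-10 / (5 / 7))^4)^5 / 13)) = 65 / 1506028597655126428090368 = 0.00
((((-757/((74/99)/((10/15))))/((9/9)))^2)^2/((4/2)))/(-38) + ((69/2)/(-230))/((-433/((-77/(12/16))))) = -2734127663.06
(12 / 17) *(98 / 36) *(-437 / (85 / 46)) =-1969996 / 4335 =-454.44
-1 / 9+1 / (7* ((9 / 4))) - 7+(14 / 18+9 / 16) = -5753 / 1008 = -5.71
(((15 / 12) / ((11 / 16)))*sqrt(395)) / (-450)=-2*sqrt(395) / 495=-0.08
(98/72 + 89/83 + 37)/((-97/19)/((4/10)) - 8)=-2238713/1178766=-1.90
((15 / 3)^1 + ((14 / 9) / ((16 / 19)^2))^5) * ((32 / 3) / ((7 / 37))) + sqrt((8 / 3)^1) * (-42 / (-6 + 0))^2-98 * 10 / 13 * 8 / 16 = 98 * sqrt(6) / 3 + 53791666925089954687 / 17309123003547648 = 3187.72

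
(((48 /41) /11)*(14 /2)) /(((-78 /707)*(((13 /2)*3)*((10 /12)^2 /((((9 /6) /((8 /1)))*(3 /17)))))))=-534492 /32393075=-0.02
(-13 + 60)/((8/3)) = 141/8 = 17.62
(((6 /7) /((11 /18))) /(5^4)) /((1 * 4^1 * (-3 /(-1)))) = 9 /48125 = 0.00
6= 6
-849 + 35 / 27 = -22888 / 27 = -847.70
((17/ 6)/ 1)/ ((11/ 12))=34/ 11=3.09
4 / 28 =1 / 7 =0.14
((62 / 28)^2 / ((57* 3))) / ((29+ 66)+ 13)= 961 / 3619728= 0.00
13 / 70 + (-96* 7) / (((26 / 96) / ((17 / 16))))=-2398871 / 910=-2636.12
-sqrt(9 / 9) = -1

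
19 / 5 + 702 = 3529 / 5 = 705.80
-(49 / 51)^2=-0.92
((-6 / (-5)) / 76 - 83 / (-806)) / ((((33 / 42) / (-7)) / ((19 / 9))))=-445606 / 199485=-2.23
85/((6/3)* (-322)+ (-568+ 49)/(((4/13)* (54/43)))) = -1224/28615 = -0.04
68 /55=1.24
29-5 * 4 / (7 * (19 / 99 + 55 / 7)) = 79891 / 2789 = 28.65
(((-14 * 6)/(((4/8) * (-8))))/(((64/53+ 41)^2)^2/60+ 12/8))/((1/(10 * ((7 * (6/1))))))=596520363600/3577488217693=0.17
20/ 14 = 10/ 7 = 1.43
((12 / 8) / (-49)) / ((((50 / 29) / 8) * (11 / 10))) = -348 / 2695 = -0.13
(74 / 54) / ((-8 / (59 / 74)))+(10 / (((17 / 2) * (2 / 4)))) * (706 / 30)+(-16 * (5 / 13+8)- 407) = -46391551 / 95472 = -485.92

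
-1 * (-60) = 60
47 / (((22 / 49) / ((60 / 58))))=34545 / 319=108.29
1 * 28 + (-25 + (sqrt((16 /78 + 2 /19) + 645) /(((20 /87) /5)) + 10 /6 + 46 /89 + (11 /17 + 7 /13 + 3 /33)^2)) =10749947827 /1577906187 + 145 * sqrt(14173107) /988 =559.33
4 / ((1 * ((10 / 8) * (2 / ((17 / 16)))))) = 17 / 10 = 1.70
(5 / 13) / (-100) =-1 / 260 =-0.00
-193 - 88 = -281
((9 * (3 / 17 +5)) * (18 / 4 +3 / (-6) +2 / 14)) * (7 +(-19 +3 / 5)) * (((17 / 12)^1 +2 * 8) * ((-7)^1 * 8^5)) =747158962176 / 85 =8790105437.36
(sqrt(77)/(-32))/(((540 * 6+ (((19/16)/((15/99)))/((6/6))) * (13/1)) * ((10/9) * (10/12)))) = -9 * sqrt(77)/891170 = -0.00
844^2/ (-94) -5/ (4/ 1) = -1424907/ 188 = -7579.29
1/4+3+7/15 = 223/60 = 3.72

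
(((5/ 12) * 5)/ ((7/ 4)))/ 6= 25/ 126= 0.20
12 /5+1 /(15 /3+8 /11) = 811 /315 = 2.57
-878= -878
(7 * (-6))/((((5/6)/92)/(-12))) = 278208/5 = 55641.60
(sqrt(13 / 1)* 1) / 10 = sqrt(13) / 10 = 0.36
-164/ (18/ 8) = -656/ 9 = -72.89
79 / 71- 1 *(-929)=66038 / 71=930.11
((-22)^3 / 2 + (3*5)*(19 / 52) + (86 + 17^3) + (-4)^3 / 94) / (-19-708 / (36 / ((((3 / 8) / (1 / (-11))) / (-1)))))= 1565138 / 489411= 3.20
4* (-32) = -128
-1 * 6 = -6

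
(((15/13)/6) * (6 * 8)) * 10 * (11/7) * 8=105600/91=1160.44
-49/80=-0.61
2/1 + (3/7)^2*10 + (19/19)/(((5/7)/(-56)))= -18268/245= -74.56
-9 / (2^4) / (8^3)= -9 / 8192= -0.00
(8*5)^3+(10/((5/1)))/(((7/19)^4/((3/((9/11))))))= 463859062/7203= 64398.04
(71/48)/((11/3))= 0.40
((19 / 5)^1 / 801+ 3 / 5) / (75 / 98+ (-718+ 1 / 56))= -949424 / 1126001745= -0.00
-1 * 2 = -2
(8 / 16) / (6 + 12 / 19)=0.08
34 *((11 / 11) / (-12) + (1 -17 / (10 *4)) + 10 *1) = 21403 / 60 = 356.72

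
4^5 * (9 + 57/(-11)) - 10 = 42898/11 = 3899.82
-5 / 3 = -1.67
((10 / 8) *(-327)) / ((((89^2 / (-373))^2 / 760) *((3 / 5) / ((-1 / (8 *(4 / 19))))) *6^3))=684323377625 / 216837184896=3.16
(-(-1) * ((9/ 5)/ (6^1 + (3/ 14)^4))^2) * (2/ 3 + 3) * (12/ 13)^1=584412466176/ 1919874411325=0.30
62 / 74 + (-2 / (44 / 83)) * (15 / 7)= -41291 / 5698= -7.25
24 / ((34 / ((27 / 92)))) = 81 / 391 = 0.21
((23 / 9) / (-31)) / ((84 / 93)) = -23 / 252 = -0.09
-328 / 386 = -0.85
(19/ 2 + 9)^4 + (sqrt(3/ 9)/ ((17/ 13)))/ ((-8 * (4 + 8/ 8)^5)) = 1874161/ 16 - 13 * sqrt(3)/ 1275000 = 117135.06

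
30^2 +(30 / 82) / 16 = 900.02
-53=-53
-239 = -239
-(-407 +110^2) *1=-11693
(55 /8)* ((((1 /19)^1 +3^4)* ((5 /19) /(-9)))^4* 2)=48335431375000000 /111429157112001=433.78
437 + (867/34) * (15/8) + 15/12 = 7777/16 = 486.06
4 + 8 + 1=13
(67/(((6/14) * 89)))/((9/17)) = 7973/2403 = 3.32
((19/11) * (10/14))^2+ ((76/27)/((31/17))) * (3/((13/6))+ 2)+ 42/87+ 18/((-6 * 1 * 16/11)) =5.17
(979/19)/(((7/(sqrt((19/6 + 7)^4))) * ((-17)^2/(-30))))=-18214295/230622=-78.98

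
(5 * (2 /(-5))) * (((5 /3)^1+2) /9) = -22 /27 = -0.81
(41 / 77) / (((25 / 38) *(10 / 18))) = 14022 / 9625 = 1.46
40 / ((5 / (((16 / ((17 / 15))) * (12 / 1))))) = 23040 / 17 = 1355.29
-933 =-933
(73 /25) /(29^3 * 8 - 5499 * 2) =73 /4602850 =0.00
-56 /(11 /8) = -448 /11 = -40.73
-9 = -9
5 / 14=0.36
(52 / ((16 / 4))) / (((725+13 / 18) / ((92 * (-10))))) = -215280 / 13063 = -16.48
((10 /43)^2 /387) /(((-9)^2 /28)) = 2800 /57960603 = 0.00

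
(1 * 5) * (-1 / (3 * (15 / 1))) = -1 / 9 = -0.11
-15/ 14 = -1.07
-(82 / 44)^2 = -1681 / 484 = -3.47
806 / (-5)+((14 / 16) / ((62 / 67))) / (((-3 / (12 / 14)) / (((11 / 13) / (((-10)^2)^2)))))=-5197088737 / 32240000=-161.20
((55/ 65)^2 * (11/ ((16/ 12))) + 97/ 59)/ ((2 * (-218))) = -301159/ 17389424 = -0.02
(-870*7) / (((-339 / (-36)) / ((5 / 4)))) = -91350 / 113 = -808.41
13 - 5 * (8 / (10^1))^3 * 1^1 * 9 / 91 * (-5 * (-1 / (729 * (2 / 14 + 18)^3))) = 140201571299 / 10784736495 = 13.00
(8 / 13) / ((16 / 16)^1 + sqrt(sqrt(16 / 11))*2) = -128*sqrt(11) / 3185-88 / 3185 + 32*11^(3 / 4) / 3185 + 512*11^(1 / 4) / 3185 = 0.19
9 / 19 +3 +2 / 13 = 896 / 247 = 3.63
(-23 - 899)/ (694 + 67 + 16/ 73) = -67306/ 55569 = -1.21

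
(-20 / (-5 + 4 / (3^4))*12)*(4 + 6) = 194400 / 401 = 484.79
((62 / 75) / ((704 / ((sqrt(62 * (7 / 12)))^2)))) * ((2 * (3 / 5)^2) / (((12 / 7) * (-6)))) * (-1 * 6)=47089 / 2640000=0.02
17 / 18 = 0.94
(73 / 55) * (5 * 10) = 730 / 11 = 66.36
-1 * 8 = -8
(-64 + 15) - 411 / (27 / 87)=-4120 / 3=-1373.33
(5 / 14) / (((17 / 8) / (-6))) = -120 / 119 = -1.01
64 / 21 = 3.05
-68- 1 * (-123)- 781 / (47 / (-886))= 694551 / 47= 14777.68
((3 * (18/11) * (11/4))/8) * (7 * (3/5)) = 567/80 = 7.09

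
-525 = -525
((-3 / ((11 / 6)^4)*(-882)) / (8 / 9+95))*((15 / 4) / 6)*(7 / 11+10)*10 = 22568527800 / 138987013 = 162.38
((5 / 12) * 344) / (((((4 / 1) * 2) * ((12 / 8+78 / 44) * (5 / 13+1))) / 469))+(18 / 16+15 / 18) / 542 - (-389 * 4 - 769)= 8807129569 / 2107296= 4179.35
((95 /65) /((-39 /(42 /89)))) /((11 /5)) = -1330 /165451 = -0.01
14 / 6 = 2.33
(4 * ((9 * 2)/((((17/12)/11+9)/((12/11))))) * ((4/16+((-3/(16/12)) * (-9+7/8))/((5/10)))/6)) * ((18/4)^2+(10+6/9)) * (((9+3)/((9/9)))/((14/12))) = 20228616/1205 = 16787.23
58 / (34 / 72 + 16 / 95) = 198360 / 2191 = 90.53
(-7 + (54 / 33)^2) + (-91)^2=1001478 / 121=8276.68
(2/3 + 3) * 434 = 4774/3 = 1591.33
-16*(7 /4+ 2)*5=-300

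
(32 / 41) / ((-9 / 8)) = -256 / 369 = -0.69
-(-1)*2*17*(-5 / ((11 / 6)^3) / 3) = -12240 / 1331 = -9.20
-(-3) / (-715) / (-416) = 0.00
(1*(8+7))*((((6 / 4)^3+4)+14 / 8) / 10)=219 / 16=13.69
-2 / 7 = -0.29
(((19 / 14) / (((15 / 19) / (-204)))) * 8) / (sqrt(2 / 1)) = -49096 * sqrt(2) / 35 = -1983.78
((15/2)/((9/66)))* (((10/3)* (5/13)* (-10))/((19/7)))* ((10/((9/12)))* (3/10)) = -770000/741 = -1039.14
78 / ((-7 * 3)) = -26 / 7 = -3.71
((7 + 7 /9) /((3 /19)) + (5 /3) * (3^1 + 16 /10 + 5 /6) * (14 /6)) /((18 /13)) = 16471 /324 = 50.84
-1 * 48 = -48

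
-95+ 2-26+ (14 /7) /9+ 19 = -898 /9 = -99.78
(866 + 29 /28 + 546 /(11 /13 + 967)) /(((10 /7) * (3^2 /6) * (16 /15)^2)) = 254709965 /715776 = 355.85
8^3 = 512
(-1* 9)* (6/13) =-54/13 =-4.15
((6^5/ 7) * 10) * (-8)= -622080/ 7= -88868.57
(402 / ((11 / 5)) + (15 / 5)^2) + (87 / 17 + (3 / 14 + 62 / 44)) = 259795 / 1309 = 198.47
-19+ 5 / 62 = -1173 / 62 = -18.92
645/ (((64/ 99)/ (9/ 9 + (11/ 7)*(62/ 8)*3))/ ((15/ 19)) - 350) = -1006674075/ 546223202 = -1.84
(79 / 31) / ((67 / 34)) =2686 / 2077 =1.29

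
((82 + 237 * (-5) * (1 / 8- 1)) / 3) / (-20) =-8951 / 480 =-18.65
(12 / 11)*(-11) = -12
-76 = -76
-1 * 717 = -717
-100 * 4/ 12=-100/ 3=-33.33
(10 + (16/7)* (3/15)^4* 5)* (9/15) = 6.01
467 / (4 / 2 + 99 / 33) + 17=110.40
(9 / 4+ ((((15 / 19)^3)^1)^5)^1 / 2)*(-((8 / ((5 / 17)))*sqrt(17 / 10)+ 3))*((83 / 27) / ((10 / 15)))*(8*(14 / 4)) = -301810240217165320285946*sqrt(170) / 379528175746869957475 - 26630315313279292966407 / 30362254059749596598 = -11245.55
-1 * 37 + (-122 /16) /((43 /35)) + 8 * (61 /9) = 11.02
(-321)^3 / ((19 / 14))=-463066254 / 19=-24371908.11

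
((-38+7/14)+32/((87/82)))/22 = -1277/3828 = -0.33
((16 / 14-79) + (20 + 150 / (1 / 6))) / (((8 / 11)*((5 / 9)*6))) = 38907 / 112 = 347.38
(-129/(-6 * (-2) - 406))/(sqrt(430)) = 3 * sqrt(430)/3940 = 0.02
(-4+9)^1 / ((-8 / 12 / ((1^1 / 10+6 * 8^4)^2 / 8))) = -566235648.01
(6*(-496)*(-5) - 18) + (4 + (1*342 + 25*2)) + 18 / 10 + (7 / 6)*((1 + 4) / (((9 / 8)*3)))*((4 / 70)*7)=6180499 / 405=15260.49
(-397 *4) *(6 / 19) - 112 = -11656 / 19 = -613.47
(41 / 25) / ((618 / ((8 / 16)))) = 41 / 30900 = 0.00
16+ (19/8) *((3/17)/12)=8723/544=16.03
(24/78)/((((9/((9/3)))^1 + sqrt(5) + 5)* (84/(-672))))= -256/767 + 32* sqrt(5)/767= -0.24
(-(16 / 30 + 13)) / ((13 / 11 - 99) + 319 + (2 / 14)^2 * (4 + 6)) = -109417 / 1789905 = -0.06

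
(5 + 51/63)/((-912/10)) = -305/4788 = -0.06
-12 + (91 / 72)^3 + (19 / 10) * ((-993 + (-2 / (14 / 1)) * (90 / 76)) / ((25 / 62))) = -4689.79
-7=-7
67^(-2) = 1 / 4489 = 0.00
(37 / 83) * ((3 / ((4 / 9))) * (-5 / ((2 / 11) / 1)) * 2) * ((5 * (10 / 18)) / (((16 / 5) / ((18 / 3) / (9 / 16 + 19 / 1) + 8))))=-248015625 / 207832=-1193.35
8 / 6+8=28 / 3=9.33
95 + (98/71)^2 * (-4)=87.38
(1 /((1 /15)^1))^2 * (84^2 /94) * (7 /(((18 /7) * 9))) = 240100 /47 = 5108.51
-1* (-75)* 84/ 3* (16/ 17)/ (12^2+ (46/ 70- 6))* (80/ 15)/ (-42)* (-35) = 15680000/ 247503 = 63.35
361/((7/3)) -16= 971/7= 138.71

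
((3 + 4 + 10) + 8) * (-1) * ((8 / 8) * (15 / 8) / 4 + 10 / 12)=-3125 / 96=-32.55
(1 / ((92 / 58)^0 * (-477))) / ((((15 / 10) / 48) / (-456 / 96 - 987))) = 31736 / 477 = 66.53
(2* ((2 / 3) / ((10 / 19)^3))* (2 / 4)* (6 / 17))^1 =6859 / 4250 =1.61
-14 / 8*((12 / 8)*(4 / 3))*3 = -21 / 2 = -10.50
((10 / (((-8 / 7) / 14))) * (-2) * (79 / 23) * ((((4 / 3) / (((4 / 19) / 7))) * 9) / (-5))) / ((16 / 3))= -4633587 / 368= -12591.27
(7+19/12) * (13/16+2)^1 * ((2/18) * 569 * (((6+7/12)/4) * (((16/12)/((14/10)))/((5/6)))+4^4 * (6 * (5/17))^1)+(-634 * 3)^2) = 12066977417165/137088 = 88023586.43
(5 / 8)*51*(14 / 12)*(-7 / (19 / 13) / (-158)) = 54145 / 48032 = 1.13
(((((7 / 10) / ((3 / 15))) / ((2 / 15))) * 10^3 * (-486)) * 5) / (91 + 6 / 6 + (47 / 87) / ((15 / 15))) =-5549512500 / 8051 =-689294.81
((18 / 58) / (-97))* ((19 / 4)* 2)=-171 / 5626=-0.03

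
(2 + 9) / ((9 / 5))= 55 / 9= 6.11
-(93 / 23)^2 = -8649 / 529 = -16.35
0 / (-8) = 0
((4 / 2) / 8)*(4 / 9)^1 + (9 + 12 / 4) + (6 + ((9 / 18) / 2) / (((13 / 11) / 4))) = 2218 / 117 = 18.96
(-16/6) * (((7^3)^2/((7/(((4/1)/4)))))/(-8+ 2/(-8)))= 537824/99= 5432.57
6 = 6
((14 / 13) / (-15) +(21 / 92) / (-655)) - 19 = -44822207 / 2350140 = -19.07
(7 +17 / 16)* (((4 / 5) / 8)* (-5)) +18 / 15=-453 / 160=-2.83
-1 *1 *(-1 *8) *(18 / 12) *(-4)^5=-12288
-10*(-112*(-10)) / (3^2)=-11200 / 9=-1244.44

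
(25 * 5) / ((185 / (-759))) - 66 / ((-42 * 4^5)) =-136012393 / 265216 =-512.84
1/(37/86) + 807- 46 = 28243/37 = 763.32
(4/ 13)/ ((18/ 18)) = 4/ 13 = 0.31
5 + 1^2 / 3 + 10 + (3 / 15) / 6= 461 / 30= 15.37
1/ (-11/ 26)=-26/ 11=-2.36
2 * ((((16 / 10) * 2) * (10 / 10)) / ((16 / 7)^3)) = 343 / 640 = 0.54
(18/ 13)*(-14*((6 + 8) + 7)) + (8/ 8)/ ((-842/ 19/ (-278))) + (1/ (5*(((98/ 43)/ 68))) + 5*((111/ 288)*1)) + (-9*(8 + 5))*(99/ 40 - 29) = 348911020729/ 128724960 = 2710.52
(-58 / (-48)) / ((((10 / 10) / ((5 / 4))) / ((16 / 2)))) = 145 / 12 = 12.08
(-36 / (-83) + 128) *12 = 127920 / 83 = 1541.20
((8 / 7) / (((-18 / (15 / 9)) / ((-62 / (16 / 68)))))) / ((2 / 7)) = 2635 / 27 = 97.59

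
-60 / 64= -15 / 16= -0.94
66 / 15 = 22 / 5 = 4.40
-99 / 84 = -33 / 28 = -1.18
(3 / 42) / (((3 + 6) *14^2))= 1 / 24696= 0.00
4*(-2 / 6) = -1.33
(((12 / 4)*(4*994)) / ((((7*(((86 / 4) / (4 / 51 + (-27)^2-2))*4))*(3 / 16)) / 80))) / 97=13479685120 / 212721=63367.91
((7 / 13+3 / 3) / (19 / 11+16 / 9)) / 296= 495 / 333814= 0.00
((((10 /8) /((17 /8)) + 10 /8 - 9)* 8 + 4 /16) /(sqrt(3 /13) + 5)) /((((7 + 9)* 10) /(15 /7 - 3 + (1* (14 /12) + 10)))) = -7278297 /9809408 + 559869* sqrt(39) /49047040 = -0.67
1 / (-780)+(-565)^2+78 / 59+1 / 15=4896932783 / 15340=319226.39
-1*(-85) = 85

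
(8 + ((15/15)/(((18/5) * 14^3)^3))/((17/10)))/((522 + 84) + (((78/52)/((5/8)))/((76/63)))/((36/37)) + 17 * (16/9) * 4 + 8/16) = 778399152494159855/70973814508713091584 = 0.01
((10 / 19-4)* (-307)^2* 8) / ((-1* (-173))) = -49763472 / 3287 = -15139.48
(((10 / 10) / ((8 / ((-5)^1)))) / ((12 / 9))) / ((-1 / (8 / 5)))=3 / 4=0.75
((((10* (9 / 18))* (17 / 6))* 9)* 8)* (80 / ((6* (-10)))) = -1360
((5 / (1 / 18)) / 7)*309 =27810 / 7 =3972.86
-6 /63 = -2 /21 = -0.10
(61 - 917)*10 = -8560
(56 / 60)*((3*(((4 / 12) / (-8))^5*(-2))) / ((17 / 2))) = 7 / 84602880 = 0.00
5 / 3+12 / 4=14 / 3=4.67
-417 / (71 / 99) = -41283 / 71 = -581.45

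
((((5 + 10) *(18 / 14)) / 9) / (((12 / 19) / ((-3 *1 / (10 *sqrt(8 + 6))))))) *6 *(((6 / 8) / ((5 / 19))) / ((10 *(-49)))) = 9747 *sqrt(14) / 3841600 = 0.01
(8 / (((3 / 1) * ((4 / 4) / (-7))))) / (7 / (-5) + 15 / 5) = -35 / 3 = -11.67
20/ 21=0.95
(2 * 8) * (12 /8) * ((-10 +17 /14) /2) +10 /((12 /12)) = -668 /7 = -95.43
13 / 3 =4.33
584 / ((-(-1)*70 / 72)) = 21024 / 35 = 600.69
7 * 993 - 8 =6943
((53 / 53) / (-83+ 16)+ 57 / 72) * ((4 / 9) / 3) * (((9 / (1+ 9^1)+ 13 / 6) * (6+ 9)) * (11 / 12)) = 315997 / 65124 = 4.85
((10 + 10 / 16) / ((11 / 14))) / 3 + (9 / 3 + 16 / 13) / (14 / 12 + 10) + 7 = 1366609 / 114972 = 11.89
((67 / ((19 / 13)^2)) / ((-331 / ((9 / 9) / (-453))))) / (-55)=-0.00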